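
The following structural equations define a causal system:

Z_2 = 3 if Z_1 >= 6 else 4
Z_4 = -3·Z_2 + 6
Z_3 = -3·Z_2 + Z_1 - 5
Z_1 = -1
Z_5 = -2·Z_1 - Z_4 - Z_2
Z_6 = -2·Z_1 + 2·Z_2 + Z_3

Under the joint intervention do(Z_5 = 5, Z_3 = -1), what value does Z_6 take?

9

The joint intervention fixes Z_5 = 5, Z_3 = -1, removing each variable's own equation.
Z_2 = 3 if Z_1 >= 6 else 4  [with Z_1=-1]  = 4
Z_6 = -2·Z_1 + 2·Z_2 + Z_3  [with Z_1=-1, Z_2=4, Z_3=-1]  = 9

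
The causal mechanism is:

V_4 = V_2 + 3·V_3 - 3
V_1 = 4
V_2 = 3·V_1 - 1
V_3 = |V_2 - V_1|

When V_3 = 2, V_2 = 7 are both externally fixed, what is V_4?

The joint intervention fixes V_3 = 2, V_2 = 7, removing each variable's own equation.
V_4 = V_2 + 3·V_3 - 3  [with V_2=7, V_3=2]  = 10

10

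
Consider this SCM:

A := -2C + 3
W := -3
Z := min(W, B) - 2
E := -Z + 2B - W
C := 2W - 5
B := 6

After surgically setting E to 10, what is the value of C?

Intervening sets E = 10 and removes its equation (E := -Z + 2B - W).
No directed path runs from E to C, so C keeps its natural value.
C = 2W - 5  [with W=-3]  = -11

-11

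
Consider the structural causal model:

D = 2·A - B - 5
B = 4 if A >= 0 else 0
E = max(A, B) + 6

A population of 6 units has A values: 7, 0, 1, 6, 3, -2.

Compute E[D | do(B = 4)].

-4

Under do(B=4), B's equation is replaced by B=4 for every unit. Per-unit D: 5, -9, -7, 3, -3, -13. Mean = -4.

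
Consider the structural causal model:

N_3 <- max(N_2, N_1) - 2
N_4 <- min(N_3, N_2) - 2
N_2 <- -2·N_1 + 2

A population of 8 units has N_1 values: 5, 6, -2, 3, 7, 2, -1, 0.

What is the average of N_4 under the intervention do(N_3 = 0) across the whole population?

The intervention sets N_3=0 in all 8 units regardless of N_1. Recomputing N_4 per unit gives -10, -12, -2, -6, -14, -4, -2, -2; average -6.5.

-6.5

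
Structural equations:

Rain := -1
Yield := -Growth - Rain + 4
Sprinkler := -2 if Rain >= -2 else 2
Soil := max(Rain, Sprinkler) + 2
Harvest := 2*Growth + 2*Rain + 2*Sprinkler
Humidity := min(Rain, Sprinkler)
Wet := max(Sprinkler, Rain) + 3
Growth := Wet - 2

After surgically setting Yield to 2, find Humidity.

-2

Intervening sets Yield = 2 and removes its equation (Yield := -Growth - Rain + 4).
Since Humidity is not a descendant of the intervened variable, it is unaffected.
Sprinkler = -2 if Rain >= -2 else 2  [with Rain=-1]  = -2
Humidity = min(Rain, Sprinkler)  [with Rain=-1, Sprinkler=-2]  = -2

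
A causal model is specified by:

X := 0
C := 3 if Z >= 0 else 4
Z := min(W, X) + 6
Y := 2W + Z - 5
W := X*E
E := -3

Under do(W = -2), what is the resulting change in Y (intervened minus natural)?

-6

The intervention breaks the incoming arrows to W: W := X*E no longer applies, and W = -2.
Z = min(W, X) + 6  [with W=-2, X=0]  = 4
Y = 2W + Z - 5  [with W=-2, Z=4]  = -5
Without intervention: W = X*E  [with X=0, E=-3]  = 0; Z = min(W, X) + 6  [with W=0, X=0]  = 6; Y = 2W + Z - 5  [with W=0, Z=6]  = 1.
Change = -5 − 1 = -6.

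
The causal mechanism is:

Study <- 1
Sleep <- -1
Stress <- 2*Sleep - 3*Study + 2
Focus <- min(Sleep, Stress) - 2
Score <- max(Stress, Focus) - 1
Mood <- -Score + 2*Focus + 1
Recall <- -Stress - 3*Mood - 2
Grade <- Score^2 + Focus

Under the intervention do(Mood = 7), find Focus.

do(Mood=7) replaces the equation Mood <- -Score + 2*Focus + 1 with the constant Mood = 7.
No directed path runs from Mood to Focus, so Focus keeps its natural value.
Stress = 2*Sleep - 3*Study + 2  [with Sleep=-1, Study=1]  = -3
Focus = min(Sleep, Stress) - 2  [with Sleep=-1, Stress=-3]  = -5

-5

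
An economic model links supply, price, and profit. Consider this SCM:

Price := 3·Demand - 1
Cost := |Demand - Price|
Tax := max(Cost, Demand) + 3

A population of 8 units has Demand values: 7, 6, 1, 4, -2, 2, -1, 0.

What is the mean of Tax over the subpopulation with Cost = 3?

6

Observing Cost=3 restricts to units where Cost's equation naturally yields 3: Demand ∈ {2, -1}. In that subpopulation Tax = 6, 6, mean 6.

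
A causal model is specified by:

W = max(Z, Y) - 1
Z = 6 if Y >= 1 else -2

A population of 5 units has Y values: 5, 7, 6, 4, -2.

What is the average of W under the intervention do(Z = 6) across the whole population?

The intervention sets Z=6 in all 5 units regardless of Y. Recomputing W per unit gives 5, 6, 5, 5, 5; average 5.2.

5.2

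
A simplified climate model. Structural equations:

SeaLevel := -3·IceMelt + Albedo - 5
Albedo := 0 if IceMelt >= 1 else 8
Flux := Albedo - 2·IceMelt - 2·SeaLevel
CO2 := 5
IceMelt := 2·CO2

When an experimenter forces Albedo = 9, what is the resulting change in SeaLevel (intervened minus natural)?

9

The intervention breaks the incoming arrows to Albedo: Albedo := 0 if IceMelt >= 1 else 8 no longer applies, and Albedo = 9.
IceMelt = 2·CO2  [with CO2=5]  = 10
SeaLevel = -3·IceMelt + Albedo - 5  [with IceMelt=10, Albedo=9]  = -26
Without intervention: IceMelt = 2·CO2  [with CO2=5]  = 10; Albedo = 0 if IceMelt >= 1 else 8  [with IceMelt=10]  = 0; SeaLevel = -3·IceMelt + Albedo - 5  [with IceMelt=10, Albedo=0]  = -35.
Change = -26 − (-35) = 9.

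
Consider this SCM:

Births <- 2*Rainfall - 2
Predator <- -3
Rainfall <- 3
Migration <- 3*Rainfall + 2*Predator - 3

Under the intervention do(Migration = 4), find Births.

Under do(Migration=4), the mechanism Migration <- 3*Rainfall + 2*Predator - 3 is discarded; Migration is fixed at 4.
Since Births is not a descendant of the intervened variable, it is unaffected.
Births = 2*Rainfall - 2  [with Rainfall=3]  = 4

4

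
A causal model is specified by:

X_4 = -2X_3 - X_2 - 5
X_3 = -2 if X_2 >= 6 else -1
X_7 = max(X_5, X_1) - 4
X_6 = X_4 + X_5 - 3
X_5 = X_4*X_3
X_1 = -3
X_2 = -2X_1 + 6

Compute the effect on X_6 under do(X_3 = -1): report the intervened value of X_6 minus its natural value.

The intervention breaks the incoming arrows to X_3: X_3 = -2 if X_2 >= 6 else -1 no longer applies, and X_3 = -1.
X_2 = -2X_1 + 6  [with X_1=-3]  = 12
X_4 = -2X_3 - X_2 - 5  [with X_3=-1, X_2=12]  = -15
X_5 = X_4*X_3  [with X_4=-15, X_3=-1]  = 15
X_6 = X_4 + X_5 - 3  [with X_4=-15, X_5=15]  = -3
Without intervention: X_2 = -2X_1 + 6  [with X_1=-3]  = 12; X_3 = -2 if X_2 >= 6 else -1  [with X_2=12]  = -2; X_4 = -2X_3 - X_2 - 5  [with X_3=-2, X_2=12]  = -13; X_5 = X_4*X_3  [with X_4=-13, X_3=-2]  = 26; X_6 = X_4 + X_5 - 3  [with X_4=-13, X_5=26]  = 10.
Change = -3 − 10 = -13.

-13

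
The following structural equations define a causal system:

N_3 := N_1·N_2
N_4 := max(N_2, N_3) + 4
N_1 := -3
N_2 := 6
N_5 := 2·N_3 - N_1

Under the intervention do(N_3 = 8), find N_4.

The intervention breaks the incoming arrows to N_3: N_3 := N_1·N_2 no longer applies, and N_3 = 8.
N_4 = max(N_2, N_3) + 4  [with N_2=6, N_3=8]  = 12

12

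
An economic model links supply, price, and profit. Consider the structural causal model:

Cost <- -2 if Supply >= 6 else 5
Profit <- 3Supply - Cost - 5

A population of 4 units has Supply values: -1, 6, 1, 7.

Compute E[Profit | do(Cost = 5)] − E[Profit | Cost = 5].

9.75

Every unit gets Cost=5 under the intervention. Profit values become -13, 8, -7, 11; E[Profit|do(Cost=5)] = -0.25.
E[Profit|Cost=5] averages over only the 2 units with Cost=5 (Supply = -1, 1): Profit = -13, -7, mean -10.
Difference = -0.25 − (-10) = 9.75.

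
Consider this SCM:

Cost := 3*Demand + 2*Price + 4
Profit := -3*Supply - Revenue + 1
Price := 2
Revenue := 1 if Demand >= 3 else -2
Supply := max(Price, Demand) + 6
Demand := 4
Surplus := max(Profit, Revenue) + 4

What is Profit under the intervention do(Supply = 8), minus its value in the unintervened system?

The intervention breaks the incoming arrows to Supply: Supply := max(Price, Demand) + 6 no longer applies, and Supply = 8.
Revenue = 1 if Demand >= 3 else -2  [with Demand=4]  = 1
Profit = -3*Supply - Revenue + 1  [with Supply=8, Revenue=1]  = -24
Without intervention: Supply = max(Price, Demand) + 6  [with Price=2, Demand=4]  = 10; Revenue = 1 if Demand >= 3 else -2  [with Demand=4]  = 1; Profit = -3*Supply - Revenue + 1  [with Supply=10, Revenue=1]  = -30.
Change = -24 − (-30) = 6.

6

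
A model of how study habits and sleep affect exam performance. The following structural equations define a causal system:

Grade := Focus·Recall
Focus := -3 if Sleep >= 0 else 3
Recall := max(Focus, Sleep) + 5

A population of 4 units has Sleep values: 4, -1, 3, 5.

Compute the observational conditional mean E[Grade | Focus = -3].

-27

Conditioning on Focus=-3 selects the 3 unit(s) with Sleep ∈ {4, 3, 5}. Their Grade values: -27, -24, -30. Mean = -27.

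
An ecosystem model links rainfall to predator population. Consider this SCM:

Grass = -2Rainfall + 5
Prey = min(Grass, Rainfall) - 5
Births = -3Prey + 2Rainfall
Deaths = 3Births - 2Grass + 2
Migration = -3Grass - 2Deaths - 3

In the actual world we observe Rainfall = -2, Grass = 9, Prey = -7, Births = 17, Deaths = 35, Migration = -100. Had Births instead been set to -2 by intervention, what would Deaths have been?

-22

Intervening sets Births = -2 and removes its equation (Births = -3Prey + 2Rainfall).
Grass = -2Rainfall + 5  [with Rainfall=-2]  = 9
Deaths = 3Births - 2Grass + 2  [with Births=-2, Grass=9]  = -22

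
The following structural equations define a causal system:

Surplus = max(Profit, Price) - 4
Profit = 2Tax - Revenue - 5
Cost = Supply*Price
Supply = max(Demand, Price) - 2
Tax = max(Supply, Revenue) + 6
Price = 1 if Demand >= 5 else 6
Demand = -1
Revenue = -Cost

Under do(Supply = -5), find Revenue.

30

do(Supply=-5) replaces the equation Supply = max(Demand, Price) - 2 with the constant Supply = -5.
Price = 1 if Demand >= 5 else 6  [with Demand=-1]  = 6
Cost = Supply*Price  [with Supply=-5, Price=6]  = -30
Revenue = -Cost  [with Cost=-30]  = 30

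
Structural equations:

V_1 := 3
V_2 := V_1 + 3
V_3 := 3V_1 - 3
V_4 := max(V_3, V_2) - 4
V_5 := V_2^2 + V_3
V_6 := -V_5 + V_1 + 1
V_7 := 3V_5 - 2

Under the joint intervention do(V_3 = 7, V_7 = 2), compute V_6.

-39

Under do(V_3 = 7, V_7 = 2), each intervened variable's structural equation is replaced by its fixed value.
V_2 = V_1 + 3  [with V_1=3]  = 6
V_5 = V_2^2 + V_3  [with V_2=6, V_3=7]  = 43
V_6 = -V_5 + V_1 + 1  [with V_5=43, V_1=3]  = -39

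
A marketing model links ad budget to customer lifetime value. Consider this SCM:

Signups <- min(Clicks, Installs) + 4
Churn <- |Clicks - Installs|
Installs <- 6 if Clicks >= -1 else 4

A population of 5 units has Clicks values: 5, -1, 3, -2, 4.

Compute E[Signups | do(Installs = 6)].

5.8

Under do(Installs=6), Installs's equation is replaced by Installs=6 for every unit. Per-unit Signups: 9, 3, 7, 2, 8. Mean = 5.8.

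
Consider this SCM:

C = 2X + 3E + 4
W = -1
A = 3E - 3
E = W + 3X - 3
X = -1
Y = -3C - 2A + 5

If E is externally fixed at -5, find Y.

80

The intervention breaks the incoming arrows to E: E = W + 3X - 3 no longer applies, and E = -5.
A = 3E - 3  [with E=-5]  = -18
C = 2X + 3E + 4  [with X=-1, E=-5]  = -13
Y = -3C - 2A + 5  [with C=-13, A=-18]  = 80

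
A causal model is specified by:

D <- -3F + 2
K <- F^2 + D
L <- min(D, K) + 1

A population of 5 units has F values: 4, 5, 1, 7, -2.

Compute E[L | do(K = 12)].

do(K=12) breaks K's dependence on F. With K=12 fixed, L across the units is -9, -12, 0, -18, 9, mean -6.

-6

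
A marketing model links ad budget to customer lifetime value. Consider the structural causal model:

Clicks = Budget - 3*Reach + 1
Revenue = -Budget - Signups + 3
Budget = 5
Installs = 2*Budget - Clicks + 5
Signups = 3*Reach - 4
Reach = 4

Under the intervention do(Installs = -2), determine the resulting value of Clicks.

-6

Under do(Installs=-2), the mechanism Installs = 2*Budget - Clicks + 5 is discarded; Installs is fixed at -2.
Since Clicks is not a descendant of the intervened variable, it is unaffected.
Clicks = Budget - 3*Reach + 1  [with Budget=5, Reach=4]  = -6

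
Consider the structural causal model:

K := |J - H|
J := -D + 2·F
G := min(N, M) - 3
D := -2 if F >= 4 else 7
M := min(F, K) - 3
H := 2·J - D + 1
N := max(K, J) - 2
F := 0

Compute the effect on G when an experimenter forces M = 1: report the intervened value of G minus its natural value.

4

Intervening sets M = 1 and removes its equation (M := min(F, K) - 3).
D = -2 if F >= 4 else 7  [with F=0]  = 7
J = -D + 2·F  [with D=7, F=0]  = -7
H = 2·J - D + 1  [with J=-7, D=7]  = -20
K = |J - H|  [with J=-7, H=-20]  = 13
N = max(K, J) - 2  [with K=13, J=-7]  = 11
G = min(N, M) - 3  [with N=11, M=1]  = -2
Without intervention: D = -2 if F >= 4 else 7  [with F=0]  = 7; J = -D + 2·F  [with D=7, F=0]  = -7; H = 2·J - D + 1  [with J=-7, D=7]  = -20; K = |J - H|  [with J=-7, H=-20]  = 13; M = min(F, K) - 3  [with F=0, K=13]  = -3; N = max(K, J) - 2  [with K=13, J=-7]  = 11; G = min(N, M) - 3  [with N=11, M=-3]  = -6.
Change = -2 − (-6) = 4.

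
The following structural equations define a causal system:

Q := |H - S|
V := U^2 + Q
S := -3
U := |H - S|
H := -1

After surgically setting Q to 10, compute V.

do(Q=10) replaces the equation Q := |H - S| with the constant Q = 10.
U = |H - S|  [with H=-1, S=-3]  = 2
V = U^2 + Q  [with U=2, Q=10]  = 14

14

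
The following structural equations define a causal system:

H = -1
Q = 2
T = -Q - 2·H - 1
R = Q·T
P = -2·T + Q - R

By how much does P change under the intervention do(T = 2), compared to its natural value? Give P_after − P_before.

-12

do(T=2) replaces the equation T = -Q - 2·H - 1 with the constant T = 2.
R = Q·T  [with Q=2, T=2]  = 4
P = -2·T + Q - R  [with T=2, Q=2, R=4]  = -6
Without intervention: T = -Q - 2·H - 1  [with Q=2, H=-1]  = -1; R = Q·T  [with Q=2, T=-1]  = -2; P = -2·T + Q - R  [with T=-1, Q=2, R=-2]  = 6.
Change = -6 − 6 = -12.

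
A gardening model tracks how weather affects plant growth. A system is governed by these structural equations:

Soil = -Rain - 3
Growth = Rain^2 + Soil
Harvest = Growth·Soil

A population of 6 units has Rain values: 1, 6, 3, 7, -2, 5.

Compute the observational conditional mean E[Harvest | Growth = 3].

-10.5

E[Harvest|Growth=3] averages over only the 2 units with Growth=3 (Rain = 3, -2): Harvest = -18, -3, mean -10.5.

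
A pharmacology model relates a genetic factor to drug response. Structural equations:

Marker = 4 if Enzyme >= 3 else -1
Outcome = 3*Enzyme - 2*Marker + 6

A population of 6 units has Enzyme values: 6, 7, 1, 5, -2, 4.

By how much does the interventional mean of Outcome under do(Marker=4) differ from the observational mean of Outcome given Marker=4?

The intervention sets Marker=4 in all 6 units regardless of Enzyme. Recomputing Outcome per unit gives 16, 19, 1, 13, -8, 10; average 8.5.
Observing Marker=4 restricts to units where Marker's equation naturally yields 4: Enzyme ∈ {6, 7, 5, 4}. In that subpopulation Outcome = 16, 19, 13, 10, mean 14.5.
Difference = 8.5 − 14.5 = -6.

-6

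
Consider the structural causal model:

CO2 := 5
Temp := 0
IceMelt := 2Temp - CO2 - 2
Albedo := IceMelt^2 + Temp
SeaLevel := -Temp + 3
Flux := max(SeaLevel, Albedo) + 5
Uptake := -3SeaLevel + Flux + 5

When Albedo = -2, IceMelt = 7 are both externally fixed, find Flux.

The joint intervention fixes Albedo = -2, IceMelt = 7, removing each variable's own equation.
SeaLevel = -Temp + 3  [with Temp=0]  = 3
Flux = max(SeaLevel, Albedo) + 5  [with SeaLevel=3, Albedo=-2]  = 8

8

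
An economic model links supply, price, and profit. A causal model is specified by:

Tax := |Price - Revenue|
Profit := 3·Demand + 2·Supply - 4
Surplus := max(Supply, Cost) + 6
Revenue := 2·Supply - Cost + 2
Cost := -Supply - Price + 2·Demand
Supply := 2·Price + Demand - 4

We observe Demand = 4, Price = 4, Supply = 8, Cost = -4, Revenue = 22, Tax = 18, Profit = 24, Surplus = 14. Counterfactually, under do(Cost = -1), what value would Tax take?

Under do(Cost=-1), the mechanism Cost := -Supply - Price + 2·Demand is discarded; Cost is fixed at -1.
Supply = 2·Price + Demand - 4  [with Price=4, Demand=4]  = 8
Revenue = 2·Supply - Cost + 2  [with Supply=8, Cost=-1]  = 19
Tax = |Price - Revenue|  [with Price=4, Revenue=19]  = 15

15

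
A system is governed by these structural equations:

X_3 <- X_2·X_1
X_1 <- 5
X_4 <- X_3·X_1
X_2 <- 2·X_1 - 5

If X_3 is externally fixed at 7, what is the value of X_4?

The intervention breaks the incoming arrows to X_3: X_3 <- X_2·X_1 no longer applies, and X_3 = 7.
X_4 = X_3·X_1  [with X_3=7, X_1=5]  = 35

35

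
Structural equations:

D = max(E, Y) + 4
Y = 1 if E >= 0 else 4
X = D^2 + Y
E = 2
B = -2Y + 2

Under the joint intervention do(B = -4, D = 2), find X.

5

The joint intervention fixes B = -4, D = 2, removing each variable's own equation.
Y = 1 if E >= 0 else 4  [with E=2]  = 1
X = D^2 + Y  [with D=2, Y=1]  = 5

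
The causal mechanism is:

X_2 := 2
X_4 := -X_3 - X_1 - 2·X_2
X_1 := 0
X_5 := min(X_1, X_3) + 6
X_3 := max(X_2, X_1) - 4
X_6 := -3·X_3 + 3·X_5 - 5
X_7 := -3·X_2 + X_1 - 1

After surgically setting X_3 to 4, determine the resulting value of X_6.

The intervention breaks the incoming arrows to X_3: X_3 := max(X_2, X_1) - 4 no longer applies, and X_3 = 4.
X_5 = min(X_1, X_3) + 6  [with X_1=0, X_3=4]  = 6
X_6 = -3·X_3 + 3·X_5 - 5  [with X_3=4, X_5=6]  = 1

1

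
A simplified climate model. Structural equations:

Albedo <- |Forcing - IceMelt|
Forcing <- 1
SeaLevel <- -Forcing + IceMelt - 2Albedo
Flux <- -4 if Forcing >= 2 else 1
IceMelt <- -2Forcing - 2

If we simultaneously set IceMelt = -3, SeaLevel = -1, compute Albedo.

4

The joint intervention fixes IceMelt = -3, SeaLevel = -1, removing each variable's own equation.
Albedo = |Forcing - IceMelt|  [with Forcing=1, IceMelt=-3]  = 4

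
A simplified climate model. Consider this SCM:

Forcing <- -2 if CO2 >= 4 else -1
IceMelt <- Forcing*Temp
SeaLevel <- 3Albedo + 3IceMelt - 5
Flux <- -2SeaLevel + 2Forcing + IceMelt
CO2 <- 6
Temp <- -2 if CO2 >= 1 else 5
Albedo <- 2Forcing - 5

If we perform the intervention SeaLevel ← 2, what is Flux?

-4

Intervening sets SeaLevel = 2 and removes its equation (SeaLevel <- 3Albedo + 3IceMelt - 5).
Forcing = -2 if CO2 >= 4 else -1  [with CO2=6]  = -2
Temp = -2 if CO2 >= 1 else 5  [with CO2=6]  = -2
IceMelt = Forcing*Temp  [with Forcing=-2, Temp=-2]  = 4
Flux = -2SeaLevel + 2Forcing + IceMelt  [with SeaLevel=2, Forcing=-2, IceMelt=4]  = -4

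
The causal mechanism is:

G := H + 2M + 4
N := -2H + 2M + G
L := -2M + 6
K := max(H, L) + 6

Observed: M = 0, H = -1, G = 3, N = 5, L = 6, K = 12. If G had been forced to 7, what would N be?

The intervention breaks the incoming arrows to G: G := H + 2M + 4 no longer applies, and G = 7.
N = -2H + 2M + G  [with H=-1, M=0, G=7]  = 9

9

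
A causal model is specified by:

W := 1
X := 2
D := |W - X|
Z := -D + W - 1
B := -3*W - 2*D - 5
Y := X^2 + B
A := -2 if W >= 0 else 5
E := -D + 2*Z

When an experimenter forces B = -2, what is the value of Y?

2

The intervention breaks the incoming arrows to B: B := -3*W - 2*D - 5 no longer applies, and B = -2.
Y = X^2 + B  [with X=2, B=-2]  = 2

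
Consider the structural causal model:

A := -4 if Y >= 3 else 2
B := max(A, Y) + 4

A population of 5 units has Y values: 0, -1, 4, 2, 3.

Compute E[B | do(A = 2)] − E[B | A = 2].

Under do(A=2), A's equation is replaced by A=2 for every unit. Per-unit B: 6, 6, 8, 6, 7. Mean = 6.6.
E[B|A=2] averages over only the 3 units with A=2 (Y = 0, -1, 2): B = 6, 6, 6, mean 6.
Difference = 6.6 − 6 = 0.6.

0.6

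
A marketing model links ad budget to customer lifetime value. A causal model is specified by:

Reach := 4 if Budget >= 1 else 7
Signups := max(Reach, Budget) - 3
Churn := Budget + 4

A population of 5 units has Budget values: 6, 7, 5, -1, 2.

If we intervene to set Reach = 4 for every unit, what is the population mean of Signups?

Every unit gets Reach=4 under the intervention. Signups values become 3, 4, 2, 1, 1; E[Signups|do(Reach=4)] = 2.2.

2.2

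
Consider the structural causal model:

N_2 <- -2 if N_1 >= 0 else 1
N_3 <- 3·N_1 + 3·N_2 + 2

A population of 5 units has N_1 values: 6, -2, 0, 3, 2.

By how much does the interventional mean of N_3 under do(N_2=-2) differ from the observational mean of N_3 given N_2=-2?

-2.85

Under do(N_2=-2), N_2's equation is replaced by N_2=-2 for every unit. Per-unit N_3: 14, -10, -4, 5, 2. Mean = 1.4.
Conditioning on N_2=-2 selects the 4 unit(s) with N_1 ∈ {6, 0, 3, 2}. Their N_3 values: 14, -4, 5, 2. Mean = 4.25.
Difference = 1.4 − 4.25 = -2.85.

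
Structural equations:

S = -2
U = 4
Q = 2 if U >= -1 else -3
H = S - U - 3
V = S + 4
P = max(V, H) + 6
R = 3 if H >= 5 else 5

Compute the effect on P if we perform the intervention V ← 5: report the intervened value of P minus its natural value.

3

The intervention breaks the incoming arrows to V: V = S + 4 no longer applies, and V = 5.
H = S - U - 3  [with S=-2, U=4]  = -9
P = max(V, H) + 6  [with V=5, H=-9]  = 11
Without intervention: H = S - U - 3  [with S=-2, U=4]  = -9; V = S + 4  [with S=-2]  = 2; P = max(V, H) + 6  [with V=2, H=-9]  = 8.
Change = 11 − 8 = 3.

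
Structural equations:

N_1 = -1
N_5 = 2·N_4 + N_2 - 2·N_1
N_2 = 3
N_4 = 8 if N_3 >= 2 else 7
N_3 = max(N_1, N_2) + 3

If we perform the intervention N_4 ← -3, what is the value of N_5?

Intervening sets N_4 = -3 and removes its equation (N_4 = 8 if N_3 >= 2 else 7).
N_5 = 2·N_4 + N_2 - 2·N_1  [with N_4=-3, N_2=3, N_1=-1]  = -1

-1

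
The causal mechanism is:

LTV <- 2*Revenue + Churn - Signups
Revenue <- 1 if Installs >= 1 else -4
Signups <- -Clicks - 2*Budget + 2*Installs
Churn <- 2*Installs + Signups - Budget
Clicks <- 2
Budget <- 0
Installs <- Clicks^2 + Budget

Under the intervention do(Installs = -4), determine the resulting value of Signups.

-10

The intervention breaks the incoming arrows to Installs: Installs <- Clicks^2 + Budget no longer applies, and Installs = -4.
Signups = -Clicks - 2*Budget + 2*Installs  [with Clicks=2, Budget=0, Installs=-4]  = -10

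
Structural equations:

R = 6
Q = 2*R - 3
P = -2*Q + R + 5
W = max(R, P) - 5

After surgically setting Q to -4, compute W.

14

Under do(Q=-4), the mechanism Q = 2*R - 3 is discarded; Q is fixed at -4.
P = -2*Q + R + 5  [with Q=-4, R=6]  = 19
W = max(R, P) - 5  [with R=6, P=19]  = 14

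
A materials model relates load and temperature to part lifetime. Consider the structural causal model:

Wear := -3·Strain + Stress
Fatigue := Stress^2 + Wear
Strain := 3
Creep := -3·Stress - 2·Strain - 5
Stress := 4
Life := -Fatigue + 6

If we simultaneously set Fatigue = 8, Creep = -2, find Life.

-2

The joint intervention fixes Fatigue = 8, Creep = -2, removing each variable's own equation.
Life = -Fatigue + 6  [with Fatigue=8]  = -2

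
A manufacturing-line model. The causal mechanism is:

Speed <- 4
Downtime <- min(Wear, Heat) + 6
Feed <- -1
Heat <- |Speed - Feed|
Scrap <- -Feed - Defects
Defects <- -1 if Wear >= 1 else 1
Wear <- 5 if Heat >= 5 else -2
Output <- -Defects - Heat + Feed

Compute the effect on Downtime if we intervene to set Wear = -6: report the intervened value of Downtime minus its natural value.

-11

do(Wear=-6) replaces the equation Wear <- 5 if Heat >= 5 else -2 with the constant Wear = -6.
Heat = |Speed - Feed|  [with Speed=4, Feed=-1]  = 5
Downtime = min(Wear, Heat) + 6  [with Wear=-6, Heat=5]  = 0
Without intervention: Heat = |Speed - Feed|  [with Speed=4, Feed=-1]  = 5; Wear = 5 if Heat >= 5 else -2  [with Heat=5]  = 5; Downtime = min(Wear, Heat) + 6  [with Wear=5, Heat=5]  = 11.
Change = 0 − 11 = -11.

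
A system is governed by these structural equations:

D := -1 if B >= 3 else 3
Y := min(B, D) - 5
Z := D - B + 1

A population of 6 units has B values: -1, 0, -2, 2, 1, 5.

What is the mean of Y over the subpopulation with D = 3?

E[Y|D=3] averages over only the 5 units with D=3 (B = -1, 0, -2, 2, 1): Y = -6, -5, -7, -3, -4, mean -5.

-5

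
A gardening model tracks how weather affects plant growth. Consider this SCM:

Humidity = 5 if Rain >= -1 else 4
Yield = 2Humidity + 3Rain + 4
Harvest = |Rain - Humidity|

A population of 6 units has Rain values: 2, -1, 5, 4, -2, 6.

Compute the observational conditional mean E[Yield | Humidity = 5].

E[Yield|Humidity=5] averages over only the 5 units with Humidity=5 (Rain = 2, -1, 5, 4, 6): Yield = 20, 11, 29, 26, 32, mean 23.6.

23.6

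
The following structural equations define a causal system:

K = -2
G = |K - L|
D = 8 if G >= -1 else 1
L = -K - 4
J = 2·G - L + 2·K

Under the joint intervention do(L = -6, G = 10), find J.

Setting L = -6, G = 10 by intervention discards those variables' equations.
J = 2·G - L + 2·K  [with G=10, L=-6, K=-2]  = 22

22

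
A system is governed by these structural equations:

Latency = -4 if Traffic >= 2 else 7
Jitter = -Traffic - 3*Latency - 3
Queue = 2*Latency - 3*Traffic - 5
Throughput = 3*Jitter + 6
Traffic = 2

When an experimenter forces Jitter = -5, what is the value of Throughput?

-9

Intervening sets Jitter = -5 and removes its equation (Jitter = -Traffic - 3*Latency - 3).
Throughput = 3*Jitter + 6  [with Jitter=-5]  = -9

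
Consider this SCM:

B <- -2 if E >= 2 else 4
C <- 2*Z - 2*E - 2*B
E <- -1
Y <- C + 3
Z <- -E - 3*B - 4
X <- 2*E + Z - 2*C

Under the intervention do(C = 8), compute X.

Intervening sets C = 8 and removes its equation (C <- 2*Z - 2*E - 2*B).
B = -2 if E >= 2 else 4  [with E=-1]  = 4
Z = -E - 3*B - 4  [with E=-1, B=4]  = -15
X = 2*E + Z - 2*C  [with E=-1, Z=-15, C=8]  = -33

-33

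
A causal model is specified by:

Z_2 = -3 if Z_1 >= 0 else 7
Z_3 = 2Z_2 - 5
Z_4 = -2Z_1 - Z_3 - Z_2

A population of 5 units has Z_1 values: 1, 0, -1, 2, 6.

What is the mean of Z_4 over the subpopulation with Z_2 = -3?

E[Z_4|Z_2=-3] averages over only the 4 units with Z_2=-3 (Z_1 = 1, 0, 2, 6): Z_4 = 12, 14, 10, 2, mean 9.5.

9.5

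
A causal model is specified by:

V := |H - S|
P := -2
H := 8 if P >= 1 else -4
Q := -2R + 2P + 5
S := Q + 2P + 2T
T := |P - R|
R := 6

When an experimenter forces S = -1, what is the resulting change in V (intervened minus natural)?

Intervening sets S = -1 and removes its equation (S := Q + 2P + 2T).
H = 8 if P >= 1 else -4  [with P=-2]  = -4
V = |H - S|  [with H=-4, S=-1]  = 3
Without intervention: H = 8 if P >= 1 else -4  [with P=-2]  = -4; T = |P - R|  [with P=-2, R=6]  = 8; Q = -2R + 2P + 5  [with R=6, P=-2]  = -11; S = Q + 2P + 2T  [with Q=-11, P=-2, T=8]  = 1; V = |H - S|  [with H=-4, S=1]  = 5.
Change = 3 − 5 = -2.

-2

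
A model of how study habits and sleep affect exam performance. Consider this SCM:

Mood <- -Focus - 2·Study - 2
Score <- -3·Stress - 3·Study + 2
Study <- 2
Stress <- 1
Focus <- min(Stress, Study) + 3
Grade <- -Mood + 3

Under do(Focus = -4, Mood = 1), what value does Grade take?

2

Setting Focus = -4, Mood = 1 by intervention discards those variables' equations.
Grade = -Mood + 3  [with Mood=1]  = 2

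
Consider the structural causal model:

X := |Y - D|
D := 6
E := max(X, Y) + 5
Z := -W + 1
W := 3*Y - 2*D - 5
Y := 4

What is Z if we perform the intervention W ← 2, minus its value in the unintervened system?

-7

do(W=2) replaces the equation W := 3*Y - 2*D - 5 with the constant W = 2.
Z = -W + 1  [with W=2]  = -1
Without intervention: W = 3*Y - 2*D - 5  [with Y=4, D=6]  = -5; Z = -W + 1  [with W=-5]  = 6.
Change = -1 − 6 = -7.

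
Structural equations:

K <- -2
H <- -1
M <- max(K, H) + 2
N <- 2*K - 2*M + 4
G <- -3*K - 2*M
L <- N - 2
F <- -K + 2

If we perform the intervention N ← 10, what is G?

Intervening sets N = 10 and removes its equation (N <- 2*K - 2*M + 4).
No directed path runs from N to G, so G keeps its natural value.
M = max(K, H) + 2  [with K=-2, H=-1]  = 1
G = -3*K - 2*M  [with K=-2, M=1]  = 4

4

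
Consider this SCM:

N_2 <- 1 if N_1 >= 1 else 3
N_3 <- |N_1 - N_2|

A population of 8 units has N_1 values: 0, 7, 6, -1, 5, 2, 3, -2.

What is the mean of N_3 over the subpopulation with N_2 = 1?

3.6

E[N_3|N_2=1] averages over only the 5 units with N_2=1 (N_1 = 7, 6, 5, 2, 3): N_3 = 6, 5, 4, 1, 2, mean 3.6.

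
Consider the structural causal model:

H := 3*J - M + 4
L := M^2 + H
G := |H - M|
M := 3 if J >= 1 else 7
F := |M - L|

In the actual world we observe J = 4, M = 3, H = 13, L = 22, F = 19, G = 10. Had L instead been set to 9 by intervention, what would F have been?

Intervening sets L = 9 and removes its equation (L := M^2 + H).
M = 3 if J >= 1 else 7  [with J=4]  = 3
F = |M - L|  [with M=3, L=9]  = 6

6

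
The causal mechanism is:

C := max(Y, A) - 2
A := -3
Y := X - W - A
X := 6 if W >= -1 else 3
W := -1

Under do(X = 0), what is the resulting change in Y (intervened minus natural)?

The intervention breaks the incoming arrows to X: X := 6 if W >= -1 else 3 no longer applies, and X = 0.
Y = X - W - A  [with X=0, W=-1, A=-3]  = 4
Without intervention: X = 6 if W >= -1 else 3  [with W=-1]  = 6; Y = X - W - A  [with X=6, W=-1, A=-3]  = 10.
Change = 4 − 10 = -6.

-6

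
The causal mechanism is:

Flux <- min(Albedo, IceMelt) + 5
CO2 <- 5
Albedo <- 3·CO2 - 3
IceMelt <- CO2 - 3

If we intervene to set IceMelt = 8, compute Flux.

13

Under do(IceMelt=8), the mechanism IceMelt <- CO2 - 3 is discarded; IceMelt is fixed at 8.
Albedo = 3·CO2 - 3  [with CO2=5]  = 12
Flux = min(Albedo, IceMelt) + 5  [with Albedo=12, IceMelt=8]  = 13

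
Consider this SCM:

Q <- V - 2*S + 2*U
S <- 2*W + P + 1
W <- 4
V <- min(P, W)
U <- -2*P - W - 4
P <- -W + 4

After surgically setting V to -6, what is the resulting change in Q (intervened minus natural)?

Under do(V=-6), the mechanism V <- min(P, W) is discarded; V is fixed at -6.
P = -W + 4  [with W=4]  = 0
U = -2*P - W - 4  [with P=0, W=4]  = -8
S = 2*W + P + 1  [with W=4, P=0]  = 9
Q = V - 2*S + 2*U  [with V=-6, S=9, U=-8]  = -40
Without intervention: P = -W + 4  [with W=4]  = 0; U = -2*P - W - 4  [with P=0, W=4]  = -8; V = min(P, W)  [with P=0, W=4]  = 0; S = 2*W + P + 1  [with W=4, P=0]  = 9; Q = V - 2*S + 2*U  [with V=0, S=9, U=-8]  = -34.
Change = -40 − (-34) = -6.

-6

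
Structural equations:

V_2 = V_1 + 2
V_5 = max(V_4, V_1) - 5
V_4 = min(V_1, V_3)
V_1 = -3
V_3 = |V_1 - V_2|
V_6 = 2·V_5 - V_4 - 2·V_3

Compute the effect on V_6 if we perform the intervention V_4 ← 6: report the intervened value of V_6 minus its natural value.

9

Under do(V_4=6), the mechanism V_4 = min(V_1, V_3) is discarded; V_4 is fixed at 6.
V_2 = V_1 + 2  [with V_1=-3]  = -1
V_3 = |V_1 - V_2|  [with V_1=-3, V_2=-1]  = 2
V_5 = max(V_4, V_1) - 5  [with V_4=6, V_1=-3]  = 1
V_6 = 2·V_5 - V_4 - 2·V_3  [with V_5=1, V_4=6, V_3=2]  = -8
Without intervention: V_2 = V_1 + 2  [with V_1=-3]  = -1; V_3 = |V_1 - V_2|  [with V_1=-3, V_2=-1]  = 2; V_4 = min(V_1, V_3)  [with V_1=-3, V_3=2]  = -3; V_5 = max(V_4, V_1) - 5  [with V_4=-3, V_1=-3]  = -8; V_6 = 2·V_5 - V_4 - 2·V_3  [with V_5=-8, V_4=-3, V_3=2]  = -17.
Change = -8 − (-17) = 9.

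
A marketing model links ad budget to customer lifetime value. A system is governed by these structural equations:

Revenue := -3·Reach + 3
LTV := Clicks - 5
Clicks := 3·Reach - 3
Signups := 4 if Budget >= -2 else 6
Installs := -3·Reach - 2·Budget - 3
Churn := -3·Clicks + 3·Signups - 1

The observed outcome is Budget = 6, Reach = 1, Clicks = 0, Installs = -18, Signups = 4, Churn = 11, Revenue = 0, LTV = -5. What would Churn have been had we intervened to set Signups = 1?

The intervention breaks the incoming arrows to Signups: Signups := 4 if Budget >= -2 else 6 no longer applies, and Signups = 1.
Clicks = 3·Reach - 3  [with Reach=1]  = 0
Churn = -3·Clicks + 3·Signups - 1  [with Clicks=0, Signups=1]  = 2

2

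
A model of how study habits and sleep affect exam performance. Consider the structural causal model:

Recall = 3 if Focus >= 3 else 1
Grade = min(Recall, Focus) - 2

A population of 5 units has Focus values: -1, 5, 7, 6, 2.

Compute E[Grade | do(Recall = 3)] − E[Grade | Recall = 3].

Under do(Recall=3), Recall's equation is replaced by Recall=3 for every unit. Per-unit Grade: -3, 1, 1, 1, 0. Mean = 0.
Conditioning on Recall=3 selects the 3 unit(s) with Focus ∈ {5, 7, 6}. Their Grade values: 1, 1, 1. Mean = 1.
Difference = 0 − 1 = -1.

-1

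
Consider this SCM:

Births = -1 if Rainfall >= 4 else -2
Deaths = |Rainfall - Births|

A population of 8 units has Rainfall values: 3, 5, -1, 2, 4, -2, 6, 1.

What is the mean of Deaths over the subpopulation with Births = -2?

2.6

Conditioning on Births=-2 selects the 5 unit(s) with Rainfall ∈ {3, -1, 2, -2, 1}. Their Deaths values: 5, 1, 4, 0, 3. Mean = 2.6.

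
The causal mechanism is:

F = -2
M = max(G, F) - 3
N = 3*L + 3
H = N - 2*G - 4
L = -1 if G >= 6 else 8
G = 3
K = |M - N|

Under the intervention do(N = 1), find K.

The intervention breaks the incoming arrows to N: N = 3*L + 3 no longer applies, and N = 1.
M = max(G, F) - 3  [with G=3, F=-2]  = 0
K = |M - N|  [with M=0, N=1]  = 1

1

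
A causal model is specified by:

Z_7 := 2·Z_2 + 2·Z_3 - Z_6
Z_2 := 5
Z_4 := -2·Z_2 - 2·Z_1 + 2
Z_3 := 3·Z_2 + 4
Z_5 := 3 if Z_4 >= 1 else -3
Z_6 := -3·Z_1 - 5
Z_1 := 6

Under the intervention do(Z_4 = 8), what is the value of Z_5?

3

Intervening sets Z_4 = 8 and removes its equation (Z_4 := -2·Z_2 - 2·Z_1 + 2).
Z_5 = 3 if Z_4 >= 1 else -3  [with Z_4=8]  = 3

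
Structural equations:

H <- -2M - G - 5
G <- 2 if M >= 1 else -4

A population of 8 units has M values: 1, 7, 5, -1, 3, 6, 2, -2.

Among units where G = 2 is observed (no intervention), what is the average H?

Observing G=2 restricts to units where G's equation naturally yields 2: M ∈ {1, 7, 5, 3, 6, 2}. In that subpopulation H = -9, -21, -17, -13, -19, -11, mean -15.

-15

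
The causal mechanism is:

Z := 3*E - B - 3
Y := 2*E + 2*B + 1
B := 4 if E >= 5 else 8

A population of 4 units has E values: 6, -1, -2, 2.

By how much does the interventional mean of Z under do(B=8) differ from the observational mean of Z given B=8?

4.75

The intervention sets B=8 in all 4 units regardless of E. Recomputing Z per unit gives 7, -14, -17, -5; average -7.25.
Conditioning on B=8 selects the 3 unit(s) with E ∈ {-1, -2, 2}. Their Z values: -14, -17, -5. Mean = -12.
Difference = -7.25 − (-12) = 4.75.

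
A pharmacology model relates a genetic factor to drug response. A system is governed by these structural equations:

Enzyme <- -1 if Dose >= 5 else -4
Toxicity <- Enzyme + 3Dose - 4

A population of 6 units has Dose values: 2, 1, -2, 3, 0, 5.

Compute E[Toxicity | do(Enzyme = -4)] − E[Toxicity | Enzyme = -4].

Under do(Enzyme=-4), Enzyme's equation is replaced by Enzyme=-4 for every unit. Per-unit Toxicity: -2, -5, -14, 1, -8, 7. Mean = -3.5.
E[Toxicity|Enzyme=-4] averages over only the 5 units with Enzyme=-4 (Dose = 2, 1, -2, 3, 0): Toxicity = -2, -5, -14, 1, -8, mean -5.6.
Difference = -3.5 − (-5.6) = 2.1.

2.1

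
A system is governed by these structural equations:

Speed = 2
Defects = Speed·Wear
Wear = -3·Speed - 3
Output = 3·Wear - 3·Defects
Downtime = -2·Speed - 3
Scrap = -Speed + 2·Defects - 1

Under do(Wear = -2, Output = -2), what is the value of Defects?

Under do(Wear = -2, Output = -2), each intervened variable's structural equation is replaced by its fixed value.
Defects = Speed·Wear  [with Speed=2, Wear=-2]  = -4

-4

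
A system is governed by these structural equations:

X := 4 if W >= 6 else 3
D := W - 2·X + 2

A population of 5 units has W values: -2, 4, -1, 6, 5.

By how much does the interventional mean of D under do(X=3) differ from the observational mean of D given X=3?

Every unit gets X=3 under the intervention. D values become -6, 0, -5, 2, 1; E[D|do(X=3)] = -1.6.
E[D|X=3] averages over only the 4 units with X=3 (W = -2, 4, -1, 5): D = -6, 0, -5, 1, mean -2.5.
Difference = -1.6 − (-2.5) = 0.9.

0.9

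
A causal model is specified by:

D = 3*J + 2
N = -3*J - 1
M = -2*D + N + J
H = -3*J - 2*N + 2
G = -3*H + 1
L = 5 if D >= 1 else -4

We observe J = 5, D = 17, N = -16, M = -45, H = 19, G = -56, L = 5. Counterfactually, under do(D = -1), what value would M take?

-9

Under do(D=-1), the mechanism D = 3*J + 2 is discarded; D is fixed at -1.
N = -3*J - 1  [with J=5]  = -16
M = -2*D + N + J  [with D=-1, N=-16, J=5]  = -9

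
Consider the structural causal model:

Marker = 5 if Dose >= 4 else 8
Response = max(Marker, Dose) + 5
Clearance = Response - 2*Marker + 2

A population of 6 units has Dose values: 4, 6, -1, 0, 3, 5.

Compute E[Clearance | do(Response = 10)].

-1

Every unit gets Response=10 under the intervention. Clearance values become 2, 2, -4, -4, -4, 2; E[Clearance|do(Response=10)] = -1.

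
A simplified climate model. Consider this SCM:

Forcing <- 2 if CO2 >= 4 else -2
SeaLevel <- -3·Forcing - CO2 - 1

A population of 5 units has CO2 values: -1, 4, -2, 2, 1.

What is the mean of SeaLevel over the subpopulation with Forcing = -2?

E[SeaLevel|Forcing=-2] averages over only the 4 units with Forcing=-2 (CO2 = -1, -2, 2, 1): SeaLevel = 6, 7, 3, 4, mean 5.

5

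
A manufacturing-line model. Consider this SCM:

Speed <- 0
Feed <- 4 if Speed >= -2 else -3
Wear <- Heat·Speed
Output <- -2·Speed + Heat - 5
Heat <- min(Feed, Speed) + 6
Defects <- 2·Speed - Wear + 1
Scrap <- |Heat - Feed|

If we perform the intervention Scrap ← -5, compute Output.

1

Intervening sets Scrap = -5 and removes its equation (Scrap <- |Heat - Feed|).
No directed path runs from Scrap to Output, so Output keeps its natural value.
Feed = 4 if Speed >= -2 else -3  [with Speed=0]  = 4
Heat = min(Feed, Speed) + 6  [with Feed=4, Speed=0]  = 6
Output = -2·Speed + Heat - 5  [with Speed=0, Heat=6]  = 1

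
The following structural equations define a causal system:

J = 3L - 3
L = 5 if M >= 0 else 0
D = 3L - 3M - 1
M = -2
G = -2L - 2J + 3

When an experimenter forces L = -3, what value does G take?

33

Under do(L=-3), the mechanism L = 5 if M >= 0 else 0 is discarded; L is fixed at -3.
J = 3L - 3  [with L=-3]  = -12
G = -2L - 2J + 3  [with L=-3, J=-12]  = 33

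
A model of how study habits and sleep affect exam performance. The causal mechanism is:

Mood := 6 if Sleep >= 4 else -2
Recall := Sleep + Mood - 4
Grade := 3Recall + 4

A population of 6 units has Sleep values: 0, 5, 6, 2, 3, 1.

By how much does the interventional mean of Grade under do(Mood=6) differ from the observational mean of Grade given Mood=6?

The intervention sets Mood=6 in all 6 units regardless of Sleep. Recomputing Grade per unit gives 10, 25, 28, 16, 19, 13; average 18.5.
E[Grade|Mood=6] averages over only the 2 units with Mood=6 (Sleep = 5, 6): Grade = 25, 28, mean 26.5.
Difference = 18.5 − 26.5 = -8.

-8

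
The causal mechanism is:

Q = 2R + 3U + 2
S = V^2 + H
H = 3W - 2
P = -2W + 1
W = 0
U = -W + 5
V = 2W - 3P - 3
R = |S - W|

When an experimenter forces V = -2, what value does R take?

The intervention breaks the incoming arrows to V: V = 2W - 3P - 3 no longer applies, and V = -2.
H = 3W - 2  [with W=0]  = -2
S = V^2 + H  [with V=-2, H=-2]  = 2
R = |S - W|  [with S=2, W=0]  = 2

2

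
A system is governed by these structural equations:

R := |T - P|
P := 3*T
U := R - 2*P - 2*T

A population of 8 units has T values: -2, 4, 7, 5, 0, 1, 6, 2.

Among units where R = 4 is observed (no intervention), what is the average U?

4

Observing R=4 restricts to units where R's equation naturally yields 4: T ∈ {-2, 2}. In that subpopulation U = 20, -12, mean 4.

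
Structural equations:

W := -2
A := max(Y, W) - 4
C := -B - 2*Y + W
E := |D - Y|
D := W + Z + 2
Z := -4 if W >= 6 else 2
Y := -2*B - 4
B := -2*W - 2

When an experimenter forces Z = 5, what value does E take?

13

do(Z=5) replaces the equation Z := -4 if W >= 6 else 2 with the constant Z = 5.
B = -2*W - 2  [with W=-2]  = 2
Y = -2*B - 4  [with B=2]  = -8
D = W + Z + 2  [with W=-2, Z=5]  = 5
E = |D - Y|  [with D=5, Y=-8]  = 13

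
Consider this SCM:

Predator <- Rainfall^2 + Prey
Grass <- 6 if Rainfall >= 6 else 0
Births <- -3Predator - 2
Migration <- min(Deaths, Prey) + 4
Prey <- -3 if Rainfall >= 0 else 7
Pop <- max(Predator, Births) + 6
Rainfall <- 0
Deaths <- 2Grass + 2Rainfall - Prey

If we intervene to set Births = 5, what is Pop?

11

do(Births=5) replaces the equation Births <- -3Predator - 2 with the constant Births = 5.
Prey = -3 if Rainfall >= 0 else 7  [with Rainfall=0]  = -3
Predator = Rainfall^2 + Prey  [with Rainfall=0, Prey=-3]  = -3
Pop = max(Predator, Births) + 6  [with Predator=-3, Births=5]  = 11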